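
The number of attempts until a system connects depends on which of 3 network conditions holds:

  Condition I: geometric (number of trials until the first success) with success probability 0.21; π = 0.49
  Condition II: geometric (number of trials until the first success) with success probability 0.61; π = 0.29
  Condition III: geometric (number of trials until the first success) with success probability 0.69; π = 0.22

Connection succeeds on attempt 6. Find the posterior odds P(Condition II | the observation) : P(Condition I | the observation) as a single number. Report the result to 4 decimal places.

0.0504

The posterior odds equal the prior odds times the likelihood ratio: (π_i/π_j)·(f_i(x)/f_j(x)).
Geometric probabilities:
  f_I = 0.0646182
  f_II = 0.00550368
  f_III = 0.00197541
0.00159607 / 0.0316629 ≈ 0.0504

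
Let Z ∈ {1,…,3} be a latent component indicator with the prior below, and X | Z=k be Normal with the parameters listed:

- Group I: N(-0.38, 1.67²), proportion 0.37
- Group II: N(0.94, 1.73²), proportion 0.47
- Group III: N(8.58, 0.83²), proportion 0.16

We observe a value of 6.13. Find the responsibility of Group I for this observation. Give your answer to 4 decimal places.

0.0198

P(component k | x) = π_k·f_k(x) / marginal(x), where marginal(x) = Σ_j π_j·f_j(x).
Normal densities:
  L_I = (1/(1.67·√(2π)))·exp(−(6.13−-0.38)²/(2·1.67²)) = 0.238888·exp(-7.59800) = 0.000119792
  L_II = (1/(1.73·√(2π)))·exp(−(6.13−0.94)²/(2·1.73²)) = 0.230602·exp(-4.50000) = 0.00256176
  L_III = (1/(0.83·√(2π)))·exp(−(6.13−8.58)²/(2·0.83²)) = 0.480653·exp(-4.35658) = 0.006163
Multiply by the mixture weights:
  π_I·L_I = 0.37 × 0.000119792 = 4.43229e-05
  π_II·L_II = 0.47 × 0.00256176 = 0.00120403
  π_III·L_III = 0.16 × 0.006163 = 0.00098608
Marginal: 4.43229e-05 + 0.00120403 + 0.00098608 = 0.00223443
Responsibility of Group I: 4.43229e-05 / 0.00223443 ≈ 0.0198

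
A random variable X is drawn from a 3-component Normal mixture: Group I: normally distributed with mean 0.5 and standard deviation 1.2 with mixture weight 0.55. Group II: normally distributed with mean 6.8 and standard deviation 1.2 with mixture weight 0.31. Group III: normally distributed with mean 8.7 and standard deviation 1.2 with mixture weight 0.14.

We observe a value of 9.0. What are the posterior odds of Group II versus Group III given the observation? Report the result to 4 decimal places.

Posterior odds = (π_i f_i(x)) / (π_j f_j(x)); the normalising sum cancels.
Normal densities:
  p_I = 4.23319e-12
  p_II = 0.061926
  p_III = 0.322223
0.0191971 / 0.0451113 ≈ 0.4255

0.4255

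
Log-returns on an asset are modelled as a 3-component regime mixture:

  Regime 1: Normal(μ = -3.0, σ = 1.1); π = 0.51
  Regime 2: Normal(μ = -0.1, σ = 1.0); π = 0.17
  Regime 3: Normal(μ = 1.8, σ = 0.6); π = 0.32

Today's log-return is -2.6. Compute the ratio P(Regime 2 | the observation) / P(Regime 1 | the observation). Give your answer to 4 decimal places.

Posterior odds = (P(Z=i) f_i(x)) / (P(Z=j) f_j(x)); the normalising sum cancels.
Evaluate each component's likelihood at the observed value:
  L_1 = 0.339472
  L_2 = 0.0175283
  L_3 = 1.39657e-12
Posterior odds = (P(Z=2)·L_2) / (P(Z=1)·L_1) = (0.17·0.0175283) / (0.51·0.339472) = 0.00297981 / 0.173131 ≈ 0.0172

0.0172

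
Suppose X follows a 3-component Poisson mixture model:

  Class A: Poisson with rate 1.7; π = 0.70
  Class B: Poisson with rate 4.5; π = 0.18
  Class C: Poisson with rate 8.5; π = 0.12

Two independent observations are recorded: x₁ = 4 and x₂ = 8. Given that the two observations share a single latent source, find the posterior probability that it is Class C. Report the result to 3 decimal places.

0.314

By Bayes' theorem, P(k | x) = π_k f_k(x) / Σ_j π_j f_j(x).
Since both observations come from the same component, the likelihood for component k is f_k(x₁)·f_k(x₂).
  L_A = [0.0635746] × [0.000316061] = 2.00934e-05
  L_B = [0.189808] × [0.0463292] = 0.00879363
  L_C = [0.0442549] × [0.137508] = 0.0060854
Multiply by the mixture weights:
  π_A·L_A = 0.70 × 2.00934e-05 = 1.40654e-05
  π_B·L_B = 0.18 × 0.00879363 = 0.00158285
  π_C·L_C = 0.12 × 0.0060854 = 0.000730248
Marginal: 1.40654e-05 + 0.00158285 + 0.000730248 = 0.00232717
P(Class C | x₁, x₂) ≈ 0.314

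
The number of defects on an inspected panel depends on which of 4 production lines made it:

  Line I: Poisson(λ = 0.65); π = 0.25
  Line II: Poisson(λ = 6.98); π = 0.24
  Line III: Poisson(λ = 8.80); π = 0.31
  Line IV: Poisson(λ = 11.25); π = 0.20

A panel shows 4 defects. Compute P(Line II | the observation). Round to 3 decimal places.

P(component k | x) = w_k·f_k(x) / marginal(x), where marginal(x) = Σ_j w_j·f_j(x).
Poisson probabilities:
  f_I = e^(−0.65)·0.65^4/4! = 0.00388285
  f_II = e^(−6.98)·6.98^4/4! = 0.09201
  f_III = e^(−8.80)·8.80^4/4! = 0.0376641
  f_IV = e^(−11.25)·11.25^4/4! = 0.00868132
Unnormalised posteriors:
  w_I·f_I = 0.25 × 0.00388285 = 0.000970713
  w_II·f_II = 0.24 × 0.09201 = 0.0220824
  w_III·f_III = 0.31 × 0.0376641 = 0.0116759
  w_IV·f_IV = 0.20 × 0.00868132 = 0.00173626
Sum: 0.000970713 + 0.0220824 + 0.0116759 + 0.00173626 = 0.0364653
So the posterior for Line II is 0.0220824 / 0.0364653 ≈ 0.606.

0.606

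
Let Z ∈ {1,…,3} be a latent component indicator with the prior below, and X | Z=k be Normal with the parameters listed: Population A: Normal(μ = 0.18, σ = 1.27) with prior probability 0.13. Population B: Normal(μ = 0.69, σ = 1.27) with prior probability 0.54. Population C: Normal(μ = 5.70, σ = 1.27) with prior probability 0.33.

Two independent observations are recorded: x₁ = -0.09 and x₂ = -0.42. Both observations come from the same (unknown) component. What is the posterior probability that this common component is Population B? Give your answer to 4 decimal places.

0.7286

P(component k | x) = w_k·f_k(x) / marginal(x), where marginal(x) = Σ_j w_j·f_j(x).
Since both observations come from the same component, the likelihood for component k is f_k(x₁)·f_k(x₂).
  L_A = [0.307108] × [0.280956] = 0.0862841
  L_B = [0.260134] × [0.214401] = 0.0557729
  L_C = [9.63173e-06] × [2.84814e-06] = 2.74326e-11
Prior × likelihood for each component:
  w_A·L_A = 0.13 × 0.0862841 = 0.0112169
  w_B·L_B = 0.54 × 0.0557729 = 0.0301174
  w_C·L_C = 0.33 × 2.74326e-11 = 9.05275e-12
Sum: 0.0112169 + 0.0301174 + 9.05275e-12 = 0.0413343
P(Population B | data) ≈ 0.7286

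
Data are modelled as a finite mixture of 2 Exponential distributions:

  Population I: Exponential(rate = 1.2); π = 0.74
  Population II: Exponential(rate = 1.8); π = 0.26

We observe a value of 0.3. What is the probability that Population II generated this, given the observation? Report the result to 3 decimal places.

0.306

P(component k | x) = π_k·f_k(x) / marginal(x), where marginal(x) = Σ_j π_j·f_j(x).
Component likelihoods at x = 0.3:
  L_I = 1.2·e^(−1.2·0.3) = 1.2·e^(−0.3600) = 0.837212
  L_II = 1.8·e^(−1.8·0.3) = 1.8·e^(−0.5400) = 1.04895
Weight by the priors:
  π_I·L_I = 0.74 × 0.837212 = 0.619537
  π_II·L_II = 0.26 × 1.04895 = 0.272726
Normaliser: 0.619537 + 0.272726 = 0.892263
So the posterior for Population II is 0.272726 / 0.892263 ≈ 0.306.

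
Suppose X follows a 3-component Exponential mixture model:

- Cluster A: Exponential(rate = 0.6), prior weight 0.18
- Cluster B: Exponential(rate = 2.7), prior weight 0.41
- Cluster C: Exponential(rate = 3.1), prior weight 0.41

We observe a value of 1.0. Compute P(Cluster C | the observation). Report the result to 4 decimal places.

0.2999

P(component k | x) = P(Z=k)·f_k(x) / marginal(x), where marginal(x) = Σ_j P(Z=j)·f_j(x).
Component likelihoods at x = 1.0:
  f_A = 0.329287
  f_B = 0.181455
  f_C = 0.139653
Multiply by the mixture weights:
  P(Z=A)·f_A = 0.18 × 0.329287 = 0.0592717
  P(Z=B)·f_B = 0.41 × 0.181455 = 0.0743965
  P(Z=C)·f_C = 0.41 × 0.139653 = 0.0572575
Denominator: 0.0592717 + 0.0743965 + 0.0572575 = 0.190926
P(Cluster C | data) = 0.0572575 / 0.190926 ≈ 0.2999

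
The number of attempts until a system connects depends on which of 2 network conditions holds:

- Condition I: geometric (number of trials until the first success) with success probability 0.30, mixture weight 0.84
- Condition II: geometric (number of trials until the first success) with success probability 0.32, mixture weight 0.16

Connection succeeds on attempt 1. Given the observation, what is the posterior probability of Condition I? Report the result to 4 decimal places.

0.8311

Apply Bayes' rule: the posterior for each component is proportional to its prior times its likelihood at x.
Geometric probabilities:
  L_I = 0.3
  L_II = 0.32
Prior × likelihood for each component:
  P(Z=I)·L_I = 0.84 × 0.3 = 0.252
  P(Z=II)·L_II = 0.16 × 0.32 = 0.0512
Sum: 0.252 + 0.0512 = 0.3032
P(Condition I | 1) = 0.252 / 0.3032 ≈ 0.8311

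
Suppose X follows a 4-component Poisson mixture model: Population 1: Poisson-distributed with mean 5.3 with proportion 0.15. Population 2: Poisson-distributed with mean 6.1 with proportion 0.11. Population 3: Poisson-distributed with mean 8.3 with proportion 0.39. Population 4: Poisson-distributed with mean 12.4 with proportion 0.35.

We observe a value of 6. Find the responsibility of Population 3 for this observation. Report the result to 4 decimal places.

Apply Bayes' rule: the posterior for each component is proportional to its prior times its likelihood at x.
Evaluate each component's likelihood at the observed value:
  p_1 = e^(−5.3)·5.3^6/6! = 0.15366
  p_2 = e^(−6.1)·6.1^6/6! = 0.160491
  p_3 = e^(−8.3)·8.3^6/6! = 0.112847
  p_4 = e^(−12.4)·12.4^6/6! = 0.0207944
Prior × likelihood for each component:
  π_1·p_1 = 0.15 × 0.15366 = 0.0230491
  π_2·p_2 = 0.11 × 0.160491 = 0.017654
  π_3·p_3 = 0.39 × 0.112847 = 0.0440105
  π_4·p_4 = 0.35 × 0.0207944 = 0.00727803
Denominator: 0.0230491 + 0.017654 + 0.0440105 + 0.00727803 = 0.0919916
P(Population 3 | 6) ≈ 0.4784

0.4784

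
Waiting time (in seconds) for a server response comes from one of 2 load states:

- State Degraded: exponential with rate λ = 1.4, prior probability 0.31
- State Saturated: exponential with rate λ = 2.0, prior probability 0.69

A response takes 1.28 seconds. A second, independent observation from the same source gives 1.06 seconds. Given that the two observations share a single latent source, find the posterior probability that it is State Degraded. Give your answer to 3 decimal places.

0.473

P(component k | x) = P(Z=k)·f_k(x) / marginal(x), where marginal(x) = Σ_j P(Z=j)·f_j(x).
Since both observations come from the same component, the likelihood for component k is f_k(x₁)·f_k(x₂).
  p_Degraded = [1.4·e^(−1.4·1.28) = 1.4·e^(−1.7920) = 0.233277] × [0.317421] = 0.074047
  p_Saturated = [2.0·e^(−2.0·1.28) = 2.0·e^(−2.5600) = 0.154609] × [0.240063] = 0.0371161
Prior × likelihood for each component:
  P(Z=Degraded)·p_Degraded = 0.31 × 0.074047 = 0.0229546
  P(Z=Saturated)·p_Saturated = 0.69 × 0.0371161 = 0.0256101
Evidence: 0.0229546 + 0.0256101 = 0.0485646
Responsibility of State Degraded: 0.0229546 / 0.0485646 ≈ 0.473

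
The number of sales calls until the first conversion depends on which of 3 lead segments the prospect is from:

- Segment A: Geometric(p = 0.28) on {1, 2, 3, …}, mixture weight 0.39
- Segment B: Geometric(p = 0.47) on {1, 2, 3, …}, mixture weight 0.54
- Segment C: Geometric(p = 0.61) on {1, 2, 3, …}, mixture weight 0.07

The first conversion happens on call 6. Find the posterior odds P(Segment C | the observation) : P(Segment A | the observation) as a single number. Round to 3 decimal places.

Since P(k|x) ∝ π_k f_k(x), the posterior odds are π_i f_i(x) / (π_j f_j(x)).
Evaluate each component's likelihood at the observed value:
  L_A = 0.28·(1−0.28)^5 = 0.28·0.193492 = 0.0541777
  L_B = 0.47·(1−0.47)^5 = 0.47·0.0418195 = 0.0196552
  L_C = 0.61·(1−0.61)^5 = 0.61·0.00902242 = 0.00550368
Posterior odds = (π_C·L_C) / (π_A·L_A) = (0.07·0.00550368) / (0.39·0.0541777) = 0.000385257 / 0.0211293 ≈ 0.018

0.018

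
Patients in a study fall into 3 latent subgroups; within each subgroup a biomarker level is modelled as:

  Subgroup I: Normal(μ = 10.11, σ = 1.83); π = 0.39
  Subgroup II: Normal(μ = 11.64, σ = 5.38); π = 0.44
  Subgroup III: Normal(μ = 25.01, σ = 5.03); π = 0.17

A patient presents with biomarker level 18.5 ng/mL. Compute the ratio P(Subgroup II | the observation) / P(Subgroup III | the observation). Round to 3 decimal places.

2.480

The posterior odds equal the prior odds times the likelihood ratio: (π_i/π_j)·(f_i(x)/f_j(x)).
Evaluate each component's likelihood at the observed value:
  L_I = (1/(1.83·√(2π)))·exp(−(18.5−10.11)²/(2·1.83²)) = 0.218001·exp(-10.50973) = 5.94483e-06
  L_II = (1/(5.38·√(2π)))·exp(−(18.5−11.64)²/(2·5.38²)) = 0.074153·exp(-0.81293) = 0.0328909
  L_III = (1/(5.03·√(2π)))·exp(−(18.5−25.01)²/(2·5.03²)) = 0.079313·exp(-0.83752) = 0.034325
Odds = (0.44/0.17) × (0.0328909/0.034325) = 2.58824 × 0.95822 ≈ 2.480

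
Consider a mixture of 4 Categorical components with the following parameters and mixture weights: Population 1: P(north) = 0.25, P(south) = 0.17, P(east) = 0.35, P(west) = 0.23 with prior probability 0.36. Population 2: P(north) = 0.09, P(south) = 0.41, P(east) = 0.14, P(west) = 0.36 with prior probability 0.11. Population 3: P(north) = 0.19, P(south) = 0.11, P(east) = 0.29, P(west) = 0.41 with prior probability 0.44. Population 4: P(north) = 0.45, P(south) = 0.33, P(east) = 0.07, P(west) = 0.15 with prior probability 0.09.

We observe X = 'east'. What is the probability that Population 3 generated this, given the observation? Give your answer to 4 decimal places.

0.4635

Apply Bayes' rule: the posterior for each component is proportional to its prior times its likelihood at x.
Categorical probabilities:
  f_1 = P(east | comp) = 0.35
  f_2 = P(east | comp) = 0.14
  f_3 = P(east | comp) = 0.29
  f_4 = P(east | comp) = 0.07
Unnormalised posteriors:
  P(Z=1)·f_1 = 0.36 × 0.35 = 0.126
  P(Z=2)·f_2 = 0.11 × 0.14 = 0.0154
  P(Z=3)·f_3 = 0.44 × 0.29 = 0.1276
  P(Z=4)·f_4 = 0.09 × 0.07 = 0.0063
Evidence: 0.126 + 0.0154 + 0.1276 + 0.0063 = 0.2753
P(Population 3 | data) ≈ 0.4635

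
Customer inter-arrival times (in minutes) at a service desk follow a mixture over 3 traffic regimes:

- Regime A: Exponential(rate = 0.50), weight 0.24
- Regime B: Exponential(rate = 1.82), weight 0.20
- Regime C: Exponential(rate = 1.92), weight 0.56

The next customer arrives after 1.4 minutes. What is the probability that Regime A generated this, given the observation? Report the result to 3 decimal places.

0.370

Apply Bayes' rule: the posterior for each component is proportional to its prior times its likelihood at x.
Evaluate each component's likelihood at the observed value:
  L_A = 0.50·e^(−0.50·1.4) = 0.50·e^(−0.7000) = 0.248293
  L_B = 1.82·e^(−1.82·1.4) = 1.82·e^(−2.5480) = 0.142393
  L_C = 1.92·e^(−1.92·1.4) = 1.92·e^(−2.6880) = 0.130592
Prior × likelihood for each component:
  w_A·L_A = 0.24 × 0.248293 = 0.0595902
  w_B·L_B = 0.20 × 0.142393 = 0.0284786
  w_C·L_C = 0.56 × 0.130592 = 0.0731317
Marginal: 0.0595902 + 0.0284786 + 0.0731317 = 0.161201
P(Regime A | 1.4 minutes) ≈ 0.370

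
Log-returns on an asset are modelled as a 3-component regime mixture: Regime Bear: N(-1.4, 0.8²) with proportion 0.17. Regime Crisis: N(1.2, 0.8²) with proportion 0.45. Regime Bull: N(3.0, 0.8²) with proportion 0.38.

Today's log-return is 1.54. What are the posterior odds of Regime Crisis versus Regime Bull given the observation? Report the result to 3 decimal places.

5.721

The posterior odds equal the prior odds times the likelihood ratio: (π_i/π_j)·(f_i(x)/f_j(x)).
Normal densities:
  L_Bear = (1/(0.8·√(2π)))·exp(−(1.54−-1.4)²/(2·0.8²)) = 0.498678·exp(-6.75281) = 0.000582252
  L_Crisis = (1/(0.8·√(2π)))·exp(−(1.54−1.2)²/(2·0.8²)) = 0.498678·exp(-0.09031) = 0.455615
  L_Bull = (1/(0.8·√(2π)))·exp(−(1.54−3.0)²/(2·0.8²)) = 0.498678·exp(-1.66531) = 0.0943157
Odds = (0.45/0.38) × (0.455615/0.0943157) = 1.18421 × 4.83074 ≈ 5.721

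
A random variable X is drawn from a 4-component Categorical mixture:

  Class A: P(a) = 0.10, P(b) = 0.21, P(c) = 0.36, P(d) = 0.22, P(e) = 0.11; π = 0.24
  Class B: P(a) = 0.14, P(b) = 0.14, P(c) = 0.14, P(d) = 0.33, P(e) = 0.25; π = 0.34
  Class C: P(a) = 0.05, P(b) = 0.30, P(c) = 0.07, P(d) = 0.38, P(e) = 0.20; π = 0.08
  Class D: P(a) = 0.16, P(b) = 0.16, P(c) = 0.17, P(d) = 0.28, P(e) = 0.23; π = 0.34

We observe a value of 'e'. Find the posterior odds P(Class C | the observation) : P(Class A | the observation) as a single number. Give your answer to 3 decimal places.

0.606

Only the two components matter; the odds are (π_i f_i(x)) / (π_j f_j(x)).
Categorical probabilities:
  p_A = 0.11
  p_B = 0.25
  p_C = 0.2
  p_D = 0.23
Posterior odds = (π_C·p_C) / (π_A·p_A) = (0.08·0.2) / (0.24·0.11) = 0.016 / 0.0264 ≈ 0.606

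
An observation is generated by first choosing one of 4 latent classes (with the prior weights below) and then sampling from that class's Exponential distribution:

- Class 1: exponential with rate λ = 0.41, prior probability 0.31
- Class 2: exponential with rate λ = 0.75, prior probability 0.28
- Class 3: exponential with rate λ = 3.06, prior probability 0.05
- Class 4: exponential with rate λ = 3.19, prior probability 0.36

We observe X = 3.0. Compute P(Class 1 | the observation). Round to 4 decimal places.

0.6256

The responsibility of component k is w_k f_k(x) divided by Σ_j w_j f_j(x).
Component likelihoods at x = 3.0:
  p_1 = 0.11984
  p_2 = 0.0790494
  p_3 = 0.000315426
  p_4 = 0.000222635
Multiply by the mixture weights:
  w_1·p_1 = 0.31 × 0.11984 = 0.0371504
  w_2·p_2 = 0.28 × 0.0790494 = 0.0221338
  w_3·p_3 = 0.05 × 0.000315426 = 1.57713e-05
  w_4·p_4 = 0.36 × 0.000222635 = 8.01484e-05
Denominator: 0.0371504 + 0.0221338 + 1.57713e-05 + 8.01484e-05 = 0.0593801
P(Class 1 | data) ≈ 0.6256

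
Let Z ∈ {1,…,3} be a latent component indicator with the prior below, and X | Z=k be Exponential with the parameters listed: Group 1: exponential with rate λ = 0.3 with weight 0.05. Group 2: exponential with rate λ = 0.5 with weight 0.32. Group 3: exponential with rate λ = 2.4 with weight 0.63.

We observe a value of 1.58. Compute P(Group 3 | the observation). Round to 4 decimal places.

0.2938

Apply Bayes' rule: the posterior for each component is proportional to its prior times its likelihood at x.
Exponential densities:
  L_1 = 0.186752
  L_2 = 0.226922
  L_3 = 0.0541211
Weight by the priors:
  π_1·L_1 = 0.05 × 0.186752 = 0.00933761
  π_2·L_2 = 0.32 × 0.226922 = 0.0726152
  π_3·L_3 = 0.63 × 0.0541211 = 0.0340963
Denominator: 0.00933761 + 0.0726152 + 0.0340963 = 0.116049
So the posterior for Group 3 is 0.0340963 / 0.116049 ≈ 0.2938.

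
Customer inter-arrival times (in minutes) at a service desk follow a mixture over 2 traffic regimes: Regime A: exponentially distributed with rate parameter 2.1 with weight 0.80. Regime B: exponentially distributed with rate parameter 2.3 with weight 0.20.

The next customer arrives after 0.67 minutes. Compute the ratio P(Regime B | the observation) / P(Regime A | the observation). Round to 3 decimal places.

0.239

Posterior odds = (w_i f_i(x)) / (w_j f_j(x)); the normalising sum cancels.
Component likelihoods at x = 0.67 minutes:
  L_A = 2.1·e^(−2.1·0.67) = 2.1·e^(−1.4070) = 0.514241
  L_B = 2.3·e^(−2.3·0.67) = 2.3·e^(−1.5410) = 0.492584
Posterior odds = (w_B·L_B) / (w_A·L_A) = (0.20·0.492584) / (0.80·0.514241) = 0.0985167 / 0.411393 ≈ 0.239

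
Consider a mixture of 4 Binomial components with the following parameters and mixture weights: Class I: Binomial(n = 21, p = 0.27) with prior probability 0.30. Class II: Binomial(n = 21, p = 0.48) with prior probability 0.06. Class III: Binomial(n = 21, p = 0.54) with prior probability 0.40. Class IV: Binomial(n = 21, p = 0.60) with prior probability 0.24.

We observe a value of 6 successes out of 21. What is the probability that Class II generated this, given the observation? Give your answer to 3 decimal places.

0.034

P(component k | x) = π_k·f_k(x) / marginal(x), where marginal(x) = Σ_j π_j·f_j(x).
Binomial probabilities:
  p_I = C(21,6)·0.27^6·0.73^15 = 54264·0.00038742·0.00890929 = 0.1873
  p_II = C(21,6)·0.48^6·0.52^15 = 54264·0.0122306·5.49604e-05 = 0.0364762
  p_III = C(21,6)·0.54^6·0.46^15 = 54264·0.0247949·8.7371e-06 = 0.0117555
  p_IV = C(21,6)·0.60^6·0.40^15 = 54264·0.046656·1.07374e-06 = 0.00271844
Unnormalised posteriors:
  π_I·p_I = 0.30 × 0.1873 = 0.0561899
  π_II·p_II = 0.06 × 0.0364762 = 0.00218857
  π_III·p_III = 0.40 × 0.0117555 = 0.00470221
  π_IV·p_IV = 0.24 × 0.00271844 = 0.000652425
Denominator: 0.0561899 + 0.00218857 + 0.00470221 + 0.000652425 = 0.0637331
P(Class II | data) = 0.00218857 / 0.0637331 ≈ 0.034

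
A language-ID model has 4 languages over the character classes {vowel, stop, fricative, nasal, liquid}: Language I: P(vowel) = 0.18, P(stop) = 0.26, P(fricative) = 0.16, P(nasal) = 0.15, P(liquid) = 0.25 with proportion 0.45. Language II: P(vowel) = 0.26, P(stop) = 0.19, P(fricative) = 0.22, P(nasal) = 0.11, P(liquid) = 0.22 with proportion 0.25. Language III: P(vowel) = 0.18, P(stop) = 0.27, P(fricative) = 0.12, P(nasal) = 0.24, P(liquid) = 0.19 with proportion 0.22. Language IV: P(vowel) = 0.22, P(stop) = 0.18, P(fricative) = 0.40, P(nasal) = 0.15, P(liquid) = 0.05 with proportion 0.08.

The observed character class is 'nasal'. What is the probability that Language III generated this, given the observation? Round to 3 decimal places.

The responsibility of component k is π_k f_k(x) divided by Σ_j π_j f_j(x).
Component likelihoods at x = 'nasal':
  p_I = 0.15
  p_II = 0.11
  p_III = 0.24
  p_IV = 0.15
Weight by the priors:
  π_I·p_I = 0.45 × 0.15 = 0.0675
  π_II·p_II = 0.25 × 0.11 = 0.0275
  π_III·p_III = 0.22 × 0.24 = 0.0528
  π_IV·p_IV = 0.08 × 0.15 = 0.012
Sum: 0.0675 + 0.0275 + 0.0528 + 0.012 = 0.1598
Responsibility of Language III: 0.0528 / 0.1598 ≈ 0.330

0.330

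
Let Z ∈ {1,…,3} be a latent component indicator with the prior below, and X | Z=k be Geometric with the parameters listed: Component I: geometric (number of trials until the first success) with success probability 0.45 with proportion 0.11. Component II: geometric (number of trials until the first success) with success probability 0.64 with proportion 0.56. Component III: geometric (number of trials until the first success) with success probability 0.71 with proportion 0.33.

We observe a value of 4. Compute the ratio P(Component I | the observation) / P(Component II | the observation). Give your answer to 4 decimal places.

0.4925

Posterior odds = (w_i f_i(x)) / (w_j f_j(x)); the normalising sum cancels.
Component likelihoods at x = 4:
  f_I = 0.0748688
  f_II = 0.0298598
  f_III = 0.0173162
Posterior odds = (w_I·f_I) / (w_II·f_II) = (0.11·0.0748688) / (0.56·0.0298598) = 0.00823556 / 0.0167215 ≈ 0.4925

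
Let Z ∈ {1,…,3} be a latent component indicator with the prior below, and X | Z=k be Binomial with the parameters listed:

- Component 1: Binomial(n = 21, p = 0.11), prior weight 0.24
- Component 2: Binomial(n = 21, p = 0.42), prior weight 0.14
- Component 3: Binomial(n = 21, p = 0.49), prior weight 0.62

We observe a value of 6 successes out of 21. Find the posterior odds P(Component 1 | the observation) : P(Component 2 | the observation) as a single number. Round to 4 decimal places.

0.3407

Only the two components matter; the odds are (w_i f_i(x)) / (w_j f_j(x)).
Evaluate each component's likelihood at the observed value:
  p_1 = C(21,6)·0.11^6·0.89^15 = 54264·1.77156e-06·0.174121 = 0.0167386
  p_2 = C(21,6)·0.42^6·0.58^15 = 54264·0.00548903·0.000282761 = 0.0842224
  p_3 = C(21,6)·0.49^6·0.51^15 = 54264·0.0138413·4.10726e-05 = 0.030849
Posterior odds = (w_1·p_1) / (w_2·p_2) = (0.24·0.0167386) / (0.14·0.0842224) = 0.00401725 / 0.0117911 ≈ 0.3407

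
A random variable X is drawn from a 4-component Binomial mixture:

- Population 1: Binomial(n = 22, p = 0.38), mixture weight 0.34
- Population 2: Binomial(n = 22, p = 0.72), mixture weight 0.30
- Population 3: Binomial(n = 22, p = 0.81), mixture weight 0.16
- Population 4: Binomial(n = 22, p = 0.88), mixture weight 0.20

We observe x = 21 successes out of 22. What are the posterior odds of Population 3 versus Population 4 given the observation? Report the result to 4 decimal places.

0.2222

Since P(k|x) ∝ P(Z=k) f_k(x), the posterior odds are P(Z=i) f_i(x) / (P(Z=j) f_j(x)).
Binomial probabilities:
  f_1 = 2.04301e-08
  f_2 = 0.00621675
  f_3 = 0.0500451
  f_4 = 0.180194
Posterior odds = (P(Z=3)·f_3) / (P(Z=4)·f_4) = (0.16·0.0500451) / (0.20·0.180194) = 0.00800722 / 0.0360388 ≈ 0.2222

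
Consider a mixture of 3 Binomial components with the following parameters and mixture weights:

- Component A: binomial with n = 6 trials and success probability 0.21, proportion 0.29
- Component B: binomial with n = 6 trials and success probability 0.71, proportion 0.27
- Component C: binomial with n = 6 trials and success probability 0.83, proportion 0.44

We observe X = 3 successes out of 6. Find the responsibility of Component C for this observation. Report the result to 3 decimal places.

0.251

Posterior ∝ prior × likelihood, so P(k | x) ∝ P(Z=k) f_k(x); normalise over all components.
Evaluate each component's likelihood at the observed value:
  f_A = C(6,3)·0.21^3·0.79^3 = 20·0.009261·0.493039 = 0.0913207
  f_B = C(6,3)·0.71^3·0.29^3 = 20·0.357911·0.024389 = 0.174582
  f_C = C(6,3)·0.83^3·0.17^3 = 20·0.571787·0.004913 = 0.0561838
Multiply by the mixture weights:
  P(Z=A)·f_A = 0.29 × 0.0913207 = 0.026483
  P(Z=B)·f_B = 0.27 × 0.174582 = 0.0471371
  P(Z=C)·f_C = 0.44 × 0.0561838 = 0.0247209
Evidence: 0.026483 + 0.0471371 + 0.0247209 = 0.098341
Responsibility of Component C: 0.0247209 / 0.098341 ≈ 0.251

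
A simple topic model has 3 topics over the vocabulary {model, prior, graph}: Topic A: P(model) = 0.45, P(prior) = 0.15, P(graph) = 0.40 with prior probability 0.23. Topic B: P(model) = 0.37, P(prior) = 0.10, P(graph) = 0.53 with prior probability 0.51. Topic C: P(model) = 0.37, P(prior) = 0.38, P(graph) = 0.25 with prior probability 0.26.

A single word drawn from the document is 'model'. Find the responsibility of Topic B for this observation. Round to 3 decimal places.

Posterior ∝ prior × likelihood, so P(k | x) ∝ w_k f_k(x); normalise over all components.
Categorical probabilities:
  p_A = 0.45
  p_B = 0.37
  p_C = 0.37
Multiply by the mixture weights:
  w_A·p_A = 0.23 × 0.45 = 0.1035
  w_B·p_B = 0.51 × 0.37 = 0.1887
  w_C·p_C = 0.26 × 0.37 = 0.0962
Evidence: 0.1035 + 0.1887 + 0.0962 = 0.3884
P(Topic B | 'model') ≈ 0.486

0.486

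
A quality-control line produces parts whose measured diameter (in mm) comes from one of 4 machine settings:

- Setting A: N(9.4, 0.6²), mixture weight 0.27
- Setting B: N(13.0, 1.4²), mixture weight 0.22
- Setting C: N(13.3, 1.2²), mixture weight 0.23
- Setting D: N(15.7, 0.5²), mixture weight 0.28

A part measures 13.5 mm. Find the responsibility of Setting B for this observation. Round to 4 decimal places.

Posterior ∝ prior × likelihood, so P(k | x) ∝ π_k f_k(x); normalise over all components.
Evaluate each component's likelihood at the observed value:
  L_A = (1/(0.6·√(2π)))·exp(−(13.5−9.4)²/(2·0.6²)) = 0.664904·exp(-23.34722) = 4.82158e-11
  L_B = (1/(1.4·√(2π)))·exp(−(13.5−13.0)²/(2·1.4²)) = 0.284959·exp(-0.06378) = 0.267353
  L_C = (1/(1.2·√(2π)))·exp(−(13.5−13.3)²/(2·1.2²)) = 0.332452·exp(-0.01389) = 0.327866
  L_D = (1/(0.5·√(2π)))·exp(−(13.5−15.7)²/(2·0.5²)) = 0.797885·exp(-9.68000) = 4.98849e-05
Prior × likelihood for each component:
  π_A·L_A = 0.27 × 4.82158e-11 = 1.30183e-11
  π_B·L_B = 0.22 × 0.267353 = 0.0588176
  π_C·L_C = 0.23 × 0.327866 = 0.0754093
  π_D·L_D = 0.28 × 4.98849e-05 = 1.39678e-05
Marginal: 1.30183e-11 + 0.0588176 + 0.0754093 + 1.39678e-05 = 0.134241
P(Setting B | the observation) ≈ 0.4381

0.4381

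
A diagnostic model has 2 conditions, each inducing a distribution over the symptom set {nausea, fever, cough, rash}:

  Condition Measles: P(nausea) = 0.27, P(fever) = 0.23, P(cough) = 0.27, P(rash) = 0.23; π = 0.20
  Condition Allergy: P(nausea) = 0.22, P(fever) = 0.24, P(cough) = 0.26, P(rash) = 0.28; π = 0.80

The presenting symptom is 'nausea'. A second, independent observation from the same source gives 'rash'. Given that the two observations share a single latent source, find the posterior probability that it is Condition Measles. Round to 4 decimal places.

0.2013

The responsibility of component k is π_k f_k(x) divided by Σ_j π_j f_j(x).
Since both observations come from the same component, the likelihood for component k is f_k(x₁)·f_k(x₂).
  L_Measles = [0.27] × [0.23] = 0.0621
  L_Allergy = [0.22] × [0.28] = 0.0616
Unnormalised posteriors:
  π_Measles·L_Measles = 0.20 × 0.0621 = 0.01242
  π_Allergy·L_Allergy = 0.80 × 0.0616 = 0.04928
Marginal: 0.01242 + 0.04928 = 0.0617
P(Condition Measles | x₁,x₂) = 0.01242 / 0.0617 ≈ 0.2013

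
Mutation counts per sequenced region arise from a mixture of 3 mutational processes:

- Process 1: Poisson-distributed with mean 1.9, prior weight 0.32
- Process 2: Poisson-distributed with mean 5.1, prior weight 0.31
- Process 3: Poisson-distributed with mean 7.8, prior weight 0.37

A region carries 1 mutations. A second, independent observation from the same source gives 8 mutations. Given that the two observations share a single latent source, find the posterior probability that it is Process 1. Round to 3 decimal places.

0.064

By Bayes' theorem, P(k | x) = w_k f_k(x) / Σ_j w_j f_j(x).
Since both observations come from the same component, the likelihood for component k is f_k(x₁)·f_k(x₂).
  p_1 = [0.28418] × [0.000630012] = 0.000179037
  p_2 = [0.0310934] × [0.0692052] = 0.00215183
  p_3 = [0.00319593] × [0.139232] = 0.000444976
Unnormalised posteriors:
  w_1·p_1 = 0.32 × 0.000179037 = 5.72918e-05
  w_2·p_2 = 0.31 × 0.00215183 = 0.000667066
  w_3·p_3 = 0.37 × 0.000444976 = 0.000164641
Sum: 5.72918e-05 + 0.000667066 + 0.000164641 = 0.000888999
Responsibility of Process 1: 5.72918e-05 / 0.000888999 ≈ 0.064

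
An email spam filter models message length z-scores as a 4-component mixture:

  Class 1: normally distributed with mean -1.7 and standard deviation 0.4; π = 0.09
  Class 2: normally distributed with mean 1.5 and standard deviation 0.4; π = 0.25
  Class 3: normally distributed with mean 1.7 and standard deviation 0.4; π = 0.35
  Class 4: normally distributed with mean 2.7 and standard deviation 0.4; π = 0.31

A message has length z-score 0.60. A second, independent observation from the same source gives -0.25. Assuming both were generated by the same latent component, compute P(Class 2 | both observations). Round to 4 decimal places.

0.9618

By Bayes' theorem, P(k | x) = π_k f_k(x) / Σ_j π_j f_j(x).
Since both observations come from the same component, the likelihood for component k is f_k(x₁)·f_k(x₂).
  f_1 = [6.59811e-08] × [0.00139765] = 9.22187e-11
  f_2 = [0.0793491] × [6.95851e-05] = 5.52152e-06
  f_3 = [0.0227339] × [6.88986e-06] = 1.56633e-07
  f_4 = [1.03212e-06] × [1.54197e-12] = 1.59149e-18
Unnormalised posteriors:
  π_1·f_1 = 0.09 × 9.22187e-11 = 8.29968e-12
  π_2·f_2 = 0.25 × 5.52152e-06 = 1.38038e-06
  π_3·f_3 = 0.35 × 1.56633e-07 = 5.48217e-08
  π_4·f_4 = 0.31 × 1.59149e-18 = 4.93363e-19
Marginal: 8.29968e-12 + 1.38038e-06 + 5.48217e-08 + 4.93363e-19 = 1.43521e-06
So the posterior for Class 2 is 1.38038e-06 / 1.43521e-06 ≈ 0.9618.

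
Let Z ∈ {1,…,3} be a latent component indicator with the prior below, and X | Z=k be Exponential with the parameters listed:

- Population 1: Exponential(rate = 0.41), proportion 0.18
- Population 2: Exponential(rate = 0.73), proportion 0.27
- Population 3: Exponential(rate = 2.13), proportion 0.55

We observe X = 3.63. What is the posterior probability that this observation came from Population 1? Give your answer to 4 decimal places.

0.5357

The responsibility of component k is w_k f_k(x) divided by Σ_j w_j f_j(x).
Component likelihoods at x = 3.63:
  L_1 = 0.41·e^(−0.41·3.63) = 0.41·e^(−1.4883) = 0.09256
  L_2 = 0.73·e^(−0.73·3.63) = 0.73·e^(−2.6499) = 0.0515805
  L_3 = 2.13·e^(−2.13·3.63) = 2.13·e^(−7.7319) = 0.000934239
Prior × likelihood for each component:
  w_1·L_1 = 0.18 × 0.09256 = 0.0166608
  w_2·L_2 = 0.27 × 0.0515805 = 0.0139267
  w_3·L_3 = 0.55 × 0.000934239 = 0.000513832
Sum: 0.0166608 + 0.0139267 + 0.000513832 = 0.0311014
P(Population 1 | 3.63) ≈ 0.5357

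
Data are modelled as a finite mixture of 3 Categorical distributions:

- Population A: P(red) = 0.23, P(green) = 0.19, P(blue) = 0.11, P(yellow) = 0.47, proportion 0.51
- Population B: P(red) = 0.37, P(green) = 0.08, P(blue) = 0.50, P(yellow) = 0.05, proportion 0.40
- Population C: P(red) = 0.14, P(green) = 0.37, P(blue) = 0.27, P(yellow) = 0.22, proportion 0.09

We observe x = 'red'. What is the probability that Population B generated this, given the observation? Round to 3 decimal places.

0.533

The responsibility of component k is w_k f_k(x) divided by Σ_j w_j f_j(x).
Component likelihoods at x = 'red':
  L_A = P(red | comp) = 0.23
  L_B = P(red | comp) = 0.37
  L_C = P(red | comp) = 0.14
Multiply by the mixture weights:
  w_A·L_A = 0.51 × 0.23 = 0.1173
  w_B·L_B = 0.40 × 0.37 = 0.148
  w_C·L_C = 0.09 × 0.14 = 0.0126
Normaliser: 0.1173 + 0.148 + 0.0126 = 0.2779
Responsibility of Population B: 0.148 / 0.2779 ≈ 0.533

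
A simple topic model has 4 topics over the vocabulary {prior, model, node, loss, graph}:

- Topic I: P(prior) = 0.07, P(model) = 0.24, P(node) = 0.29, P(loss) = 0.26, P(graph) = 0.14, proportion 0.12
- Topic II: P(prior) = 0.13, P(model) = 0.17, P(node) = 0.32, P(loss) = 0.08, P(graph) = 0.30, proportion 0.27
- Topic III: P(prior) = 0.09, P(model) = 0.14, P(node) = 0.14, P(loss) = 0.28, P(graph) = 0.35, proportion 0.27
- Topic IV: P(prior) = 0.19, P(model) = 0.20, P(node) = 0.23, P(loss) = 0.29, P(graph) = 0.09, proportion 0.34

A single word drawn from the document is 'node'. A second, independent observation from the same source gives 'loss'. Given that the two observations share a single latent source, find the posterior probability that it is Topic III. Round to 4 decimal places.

0.2150

Posterior ∝ prior × likelihood, so P(k | x) ∝ P(Z=k) f_k(x); normalise over all components.
Since both observations come from the same component, the likelihood for component k is f_k(x₁)·f_k(x₂).
  f_I = [0.29] × [0.26] = 0.0754
  f_II = [0.32] × [0.08] = 0.0256
  f_III = [0.14] × [0.28] = 0.0392
  f_IV = [0.23] × [0.29] = 0.0667
Prior × likelihood for each component:
  P(Z=I)·f_I = 0.12 × 0.0754 = 0.009048
  P(Z=II)·f_II = 0.27 × 0.0256 = 0.006912
  P(Z=III)·f_III = 0.27 × 0.0392 = 0.010584
  P(Z=IV)·f_IV = 0.34 × 0.0667 = 0.022678
Denominator: 0.009048 + 0.006912 + 0.010584 + 0.022678 = 0.049222
P(Topic III | x₁, x₂) = 0.010584 / 0.049222 ≈ 0.2150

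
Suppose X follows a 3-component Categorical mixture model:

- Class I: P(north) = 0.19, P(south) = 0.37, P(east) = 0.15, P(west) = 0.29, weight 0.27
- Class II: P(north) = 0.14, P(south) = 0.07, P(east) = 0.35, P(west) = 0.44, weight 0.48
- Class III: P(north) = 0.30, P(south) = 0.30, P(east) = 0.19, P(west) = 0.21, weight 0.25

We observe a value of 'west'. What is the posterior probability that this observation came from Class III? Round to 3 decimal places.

P(component k | x) = π_k·f_k(x) / marginal(x), where marginal(x) = Σ_j π_j·f_j(x).
Categorical probabilities:
  L_I = 0.29
  L_II = 0.44
  L_III = 0.21
Weight by the priors:
  π_I·L_I = 0.27 × 0.29 = 0.0783
  π_II·L_II = 0.48 × 0.44 = 0.2112
  π_III·L_III = 0.25 × 0.21 = 0.0525
Denominator: 0.0783 + 0.2112 + 0.0525 = 0.342
Responsibility of Class III: 0.0525 / 0.342 ≈ 0.154

0.154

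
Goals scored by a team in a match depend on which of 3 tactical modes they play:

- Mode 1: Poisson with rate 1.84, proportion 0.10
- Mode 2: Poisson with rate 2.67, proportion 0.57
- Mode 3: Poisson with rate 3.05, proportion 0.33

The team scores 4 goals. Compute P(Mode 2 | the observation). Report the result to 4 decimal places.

The responsibility of component k is π_k f_k(x) divided by Σ_j π_j f_j(x).
Evaluate each component's likelihood at the observed value:
  f_1 = e^(−1.84)·1.84^4/4! = 0.0758505
  f_2 = e^(−2.67)·2.67^4/4! = 0.146645
  f_3 = e^(−3.05)·3.05^4/4! = 0.170761
Prior × likelihood for each component:
  π_1·f_1 = 0.10 × 0.0758505 = 0.00758505
  π_2·f_2 = 0.57 × 0.146645 = 0.0835877
  π_3·f_3 = 0.33 × 0.170761 = 0.0563513
Sum: 0.00758505 + 0.0835877 + 0.0563513 = 0.147524
Responsibility of Mode 2: 0.0835877 / 0.147524 ≈ 0.5666

0.5666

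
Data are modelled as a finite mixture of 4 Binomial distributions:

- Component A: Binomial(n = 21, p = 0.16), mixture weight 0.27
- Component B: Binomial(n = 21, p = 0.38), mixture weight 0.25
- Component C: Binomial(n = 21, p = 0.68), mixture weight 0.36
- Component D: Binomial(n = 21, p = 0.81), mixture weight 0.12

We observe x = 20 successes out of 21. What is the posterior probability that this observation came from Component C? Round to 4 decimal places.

0.1325

P(component k | x) = P(Z=k)·f_k(x) / marginal(x), where marginal(x) = Σ_j P(Z=j)·f_j(x).
Binomial probabilities:
  L_A = 2.13255e-15
  L_B = 5.13196e-08
  L_C = 0.00300295
  L_D = 0.0589757
Weight by the priors:
  P(Z=A)·L_A = 0.27 × 2.13255e-15 = 5.75787e-16
  P(Z=B)·L_B = 0.25 × 5.13196e-08 = 1.28299e-08
  P(Z=C)·L_C = 0.36 × 0.00300295 = 0.00108106
  P(Z=D)·L_D = 0.12 × 0.0589757 = 0.00707709
Normaliser: 5.75787e-16 + 1.28299e-08 + 0.00108106 + 0.00707709 = 0.00815816
P(Component C | x) ≈ 0.1325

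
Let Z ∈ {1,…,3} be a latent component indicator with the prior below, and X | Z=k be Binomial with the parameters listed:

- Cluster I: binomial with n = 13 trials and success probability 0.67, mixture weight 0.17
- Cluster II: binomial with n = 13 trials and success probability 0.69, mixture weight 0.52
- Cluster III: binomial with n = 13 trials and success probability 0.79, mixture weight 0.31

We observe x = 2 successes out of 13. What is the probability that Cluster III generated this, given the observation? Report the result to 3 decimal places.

Posterior ∝ prior × likelihood, so P(k | x) ∝ w_k f_k(x); normalise over all components.
Evaluate each component's likelihood at the observed value:
  f_I = 0.000176969
  f_II = 9.43564e-05
  f_III = 1.70514e-06
Multiply by the mixture weights:
  w_I·f_I = 0.17 × 0.000176969 = 3.00848e-05
  w_II·f_II = 0.52 × 9.43564e-05 = 4.90653e-05
  w_III·f_III = 0.31 × 1.70514e-06 = 5.28595e-07
Marginal: 3.00848e-05 + 4.90653e-05 + 5.28595e-07 = 7.96787e-05
So the posterior for Cluster III is 5.28595e-07 / 7.96787e-05 ≈ 0.007.

0.007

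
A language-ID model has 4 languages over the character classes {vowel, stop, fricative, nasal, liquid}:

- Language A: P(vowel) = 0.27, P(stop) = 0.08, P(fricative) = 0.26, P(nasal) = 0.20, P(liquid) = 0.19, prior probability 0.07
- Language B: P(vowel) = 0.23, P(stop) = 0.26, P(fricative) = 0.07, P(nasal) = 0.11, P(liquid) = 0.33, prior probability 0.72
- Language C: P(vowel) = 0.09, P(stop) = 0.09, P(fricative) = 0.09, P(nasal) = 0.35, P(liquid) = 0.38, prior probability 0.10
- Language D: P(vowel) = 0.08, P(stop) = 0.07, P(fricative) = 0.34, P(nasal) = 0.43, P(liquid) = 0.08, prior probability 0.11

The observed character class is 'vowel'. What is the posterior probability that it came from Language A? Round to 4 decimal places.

0.0934

The responsibility of component k is π_k f_k(x) divided by Σ_j π_j f_j(x).
Categorical probabilities:
  p_A = P(vowel | comp) = 0.27
  p_B = P(vowel | comp) = 0.23
  p_C = P(vowel | comp) = 0.09
  p_D = P(vowel | comp) = 0.08
Prior × likelihood for each component:
  π_A·p_A = 0.07 × 0.27 = 0.0189
  π_B·p_B = 0.72 × 0.23 = 0.1656
  π_C·p_C = 0.10 × 0.09 = 0.009
  π_D·p_D = 0.11 × 0.08 = 0.0088
Evidence: 0.0189 + 0.1656 + 0.009 + 0.0088 = 0.2023
So the posterior for Language A is 0.0189 / 0.2023 ≈ 0.0934.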